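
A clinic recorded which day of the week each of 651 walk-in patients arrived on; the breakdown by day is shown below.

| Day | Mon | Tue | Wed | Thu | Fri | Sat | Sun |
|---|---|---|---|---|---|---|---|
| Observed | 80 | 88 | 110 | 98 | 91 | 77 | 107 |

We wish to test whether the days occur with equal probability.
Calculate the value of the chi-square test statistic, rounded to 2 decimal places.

Under H₀ each category has probability 1/7, so each expected count is 651/7 = 93.
χ² = (80−93)²/93 + (88−93)²/93 + (110−93)²/93 + (98−93)²/93 + (91−93)²/93 + (77−93)²/93 + (107−93)²/93
   = 1.817 + 0.269 + 3.108 + 0.269 + 0.043 + 2.753 + 2.108
Sum = 10.37

10.37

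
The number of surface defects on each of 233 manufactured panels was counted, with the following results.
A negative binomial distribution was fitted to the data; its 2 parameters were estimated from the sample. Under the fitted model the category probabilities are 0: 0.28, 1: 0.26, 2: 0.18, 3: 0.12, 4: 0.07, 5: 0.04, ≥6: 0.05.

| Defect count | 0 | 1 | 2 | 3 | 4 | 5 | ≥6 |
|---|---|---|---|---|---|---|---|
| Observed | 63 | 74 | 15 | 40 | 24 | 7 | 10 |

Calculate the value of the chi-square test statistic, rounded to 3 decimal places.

Expected counts E_i = n·p_i: 233×0.28 = 65.24, 233×0.26 = 60.58, 233×0.18 = 41.94, 233×0.12 = 27.96, 233×0.07 = 16.31, 233×0.04 = 9.32, 233×0.05 = 11.65.
χ² = (63−65.24)²/65.24 + (74−60.58)²/60.58 + (15−41.94)²/41.94 + (40−27.96)²/27.96 + (24−16.31)²/16.31 + (7−9.32)²/9.32 + (10−11.65)²/11.65
   = 0.0769 + 2.9729 + 17.3048 + 5.1846 + 3.6258 + 0.5775 + 0.2337
Sum = 29.976

29.976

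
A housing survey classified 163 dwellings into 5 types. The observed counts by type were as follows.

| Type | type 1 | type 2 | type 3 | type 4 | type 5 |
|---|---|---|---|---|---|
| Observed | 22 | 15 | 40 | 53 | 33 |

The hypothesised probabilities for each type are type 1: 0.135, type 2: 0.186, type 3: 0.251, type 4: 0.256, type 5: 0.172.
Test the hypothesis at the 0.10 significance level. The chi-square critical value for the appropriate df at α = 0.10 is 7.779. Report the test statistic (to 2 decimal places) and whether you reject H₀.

11.68; reject

Expected counts E_i = n·p_i: 163×0.135 = 22.005, 163×0.186 = 30.318, 163×0.251 = 40.913, 163×0.256 = 41.728, 163×0.172 = 28.036.
type 1: (22 − 22.005)²/22.005 = 0.000025/22.005 = 0.000
type 2: (15 − 30.318)²/30.318 = 234.641124/30.318 = 7.739
type 3: (40 − 40.913)²/40.913 = 0.833569/40.913 = 0.020
type 4: (53 − 41.728)²/41.728 = 127.057984/41.728 = 3.045
type 5: (33 − 28.036)²/28.036 = 24.641296/28.036 = 0.879
Sum = 11.68
df = 4. Since 11.68 > 7.779, we reject H₀.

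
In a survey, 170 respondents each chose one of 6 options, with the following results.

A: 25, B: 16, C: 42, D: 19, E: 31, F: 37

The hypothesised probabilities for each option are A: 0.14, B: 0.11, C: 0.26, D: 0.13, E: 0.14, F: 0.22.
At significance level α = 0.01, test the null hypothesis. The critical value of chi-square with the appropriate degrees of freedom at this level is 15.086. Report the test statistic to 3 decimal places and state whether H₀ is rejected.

Expected counts E_i = n·p_i: 170×0.14 = 23.8, 170×0.11 = 18.7, 170×0.26 = 44.2, 170×0.13 = 22.1, 170×0.14 = 23.8, 170×0.22 = 37.4.
cat         O        E   (O−E)²/E
A          25     23.8     0.0605
B          16     18.7     0.3898
C          42     44.2     0.1095
D          19     22.1     0.4348
E          31     23.8     2.1782
F          37     37.4     0.0043
Sum = 3.177
df = 5. Since 3.177 < 15.086, we do not reject H₀.

3.177; do not reject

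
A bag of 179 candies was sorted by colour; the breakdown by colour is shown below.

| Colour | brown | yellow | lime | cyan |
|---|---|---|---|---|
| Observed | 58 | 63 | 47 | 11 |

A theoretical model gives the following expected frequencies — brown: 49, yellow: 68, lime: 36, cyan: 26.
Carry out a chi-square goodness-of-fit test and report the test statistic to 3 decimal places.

14.036

χ² = (58−49)²/49 + (63−68)²/68 + (47−36)²/36 + (11−26)²/26
   = 1.6531 + 0.3676 + 3.3611 + 8.6538
Sum = 14.036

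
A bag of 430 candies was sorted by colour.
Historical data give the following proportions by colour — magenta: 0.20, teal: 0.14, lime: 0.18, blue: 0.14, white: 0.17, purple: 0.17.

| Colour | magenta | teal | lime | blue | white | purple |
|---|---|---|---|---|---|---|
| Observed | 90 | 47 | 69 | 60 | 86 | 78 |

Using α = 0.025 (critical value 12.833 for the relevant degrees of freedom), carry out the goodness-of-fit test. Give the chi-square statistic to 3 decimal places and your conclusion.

Expected counts E_i = n·p_i: 430×0.20 = 86, 430×0.14 = 60.2, 430×0.18 = 77.4, 430×0.14 = 60.2, 430×0.17 = 73.1, 430×0.17 = 73.1.
magenta: (90 − 86)²/86 = 16/86 = 0.1860
teal: (47 − 60.2)²/60.2 = 174.24/60.2 = 2.8944
lime: (69 − 77.4)²/77.4 = 70.56/77.4 = 0.9116
blue: (60 − 60.2)²/60.2 = 0.04/60.2 = 0.0007
white: (86 − 73.1)²/73.1 = 166.41/73.1 = 2.2765
purple: (78 − 73.1)²/73.1 = 24.01/73.1 = 0.3285
Sum = 6.598
df = 5. Since 6.598 < 12.833, we do not reject H₀.

6.598; do not reject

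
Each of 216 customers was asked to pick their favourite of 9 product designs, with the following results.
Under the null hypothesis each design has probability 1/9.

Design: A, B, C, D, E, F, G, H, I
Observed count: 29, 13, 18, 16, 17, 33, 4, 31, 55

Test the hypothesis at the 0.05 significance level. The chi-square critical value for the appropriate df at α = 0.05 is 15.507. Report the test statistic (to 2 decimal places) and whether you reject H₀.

74.42; reject

Under H₀ each category has probability 1/9, so each expected count is 216/9 = 24.
χ² = (29−24)²/24 + (13−24)²/24 + (18−24)²/24 + (16−24)²/24 + (17−24)²/24 + (33−24)²/24 + (4−24)²/24 + (31−24)²/24 + (55−24)²/24
   = 1.042 + 5.042 + 1.500 + 2.667 + 2.042 + 3.375 + 16.667 + 2.042 + 40.042
Sum = 74.42
df = 8. Since 74.42 > 15.507, we reject H₀.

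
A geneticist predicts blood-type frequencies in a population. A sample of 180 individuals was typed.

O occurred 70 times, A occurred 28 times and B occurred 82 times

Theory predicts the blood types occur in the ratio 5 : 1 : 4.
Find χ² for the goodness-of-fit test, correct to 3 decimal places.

11.389

Ratio total = 10. Expected counts: 180×5/10 = 90, 180×1/10 = 18, 180×4/10 = 72.
χ² = (70−90)²/90 + (28−18)²/18 + (82−72)²/72
   = 4.4444 + 5.5556 + 1.3889
Sum = 11.389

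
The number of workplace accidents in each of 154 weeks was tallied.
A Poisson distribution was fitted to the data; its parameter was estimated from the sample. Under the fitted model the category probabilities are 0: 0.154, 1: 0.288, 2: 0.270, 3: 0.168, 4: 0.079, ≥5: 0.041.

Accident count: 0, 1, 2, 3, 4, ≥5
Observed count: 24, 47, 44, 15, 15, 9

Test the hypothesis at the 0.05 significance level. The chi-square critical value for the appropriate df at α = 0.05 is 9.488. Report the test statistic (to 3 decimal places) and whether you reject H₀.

6.674; do not reject

Expected counts E_i = n·p_i: 154×0.154 = 23.716, 154×0.288 = 44.352, 154×0.270 = 41.58, 154×0.168 = 25.872, 154×0.079 = 12.166, 154×0.041 = 6.314.
0: (24 − 23.716)²/23.716 = 0.080656/23.716 = 0.0034
1: (47 − 44.352)²/44.352 = 7.011904/44.352 = 0.1581
2: (44 − 41.58)²/41.58 = 5.8564/41.58 = 0.1408
3: (15 − 25.872)²/25.872 = 118.200384/25.872 = 4.5687
4: (15 − 12.166)²/12.166 = 8.031556/12.166 = 0.6602
≥5: (9 − 6.314)²/6.314 = 7.214596/6.314 = 1.1426
Sum = 6.674
df = 4. Since 6.674 < 9.488, we do not reject H₀.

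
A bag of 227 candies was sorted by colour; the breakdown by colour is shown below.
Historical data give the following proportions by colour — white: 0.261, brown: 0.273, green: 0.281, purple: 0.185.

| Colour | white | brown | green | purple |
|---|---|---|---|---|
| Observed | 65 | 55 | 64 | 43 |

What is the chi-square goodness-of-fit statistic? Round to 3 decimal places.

1.368

Expected counts E_i = n·p_i: 227×0.261 = 59.247, 227×0.273 = 61.971, 227×0.281 = 63.787, 227×0.185 = 41.995.
χ² = (65−59.247)²/59.247 + (55−61.971)²/61.971 + (64−63.787)²/63.787 + (43−41.995)²/41.995
   = 0.5586 + 0.7842 + 0.0007 + 0.0241
Sum = 1.368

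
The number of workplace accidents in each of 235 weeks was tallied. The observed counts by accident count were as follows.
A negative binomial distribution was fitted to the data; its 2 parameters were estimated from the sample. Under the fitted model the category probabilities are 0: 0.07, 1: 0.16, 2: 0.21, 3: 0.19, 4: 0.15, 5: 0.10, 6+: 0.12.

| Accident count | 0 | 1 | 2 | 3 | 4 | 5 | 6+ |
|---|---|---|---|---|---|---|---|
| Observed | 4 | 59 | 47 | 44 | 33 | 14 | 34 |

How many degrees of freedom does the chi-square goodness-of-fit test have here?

4

There are k = 7 categories and 2 parameters estimated from the data, so df = 7 − 1 − 2 = 4.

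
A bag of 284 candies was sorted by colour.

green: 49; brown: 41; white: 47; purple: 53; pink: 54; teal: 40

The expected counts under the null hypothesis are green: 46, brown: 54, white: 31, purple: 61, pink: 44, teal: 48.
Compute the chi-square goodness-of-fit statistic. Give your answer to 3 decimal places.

16.239

χ² = (49−46)²/46 + (41−54)²/54 + (47−31)²/31 + (53−61)²/61 + (54−44)²/44 + (40−48)²/48
   = 0.1957 + 3.1296 + 8.2581 + 1.0492 + 2.2727 + 1.3333
Sum = 16.239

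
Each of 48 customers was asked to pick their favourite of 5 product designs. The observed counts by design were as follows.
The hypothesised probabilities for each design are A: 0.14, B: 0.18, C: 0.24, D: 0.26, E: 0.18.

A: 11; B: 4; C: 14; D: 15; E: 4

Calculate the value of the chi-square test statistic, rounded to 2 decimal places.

Expected counts E_i = n·p_i: 48×0.14 = 6.72, 48×0.18 = 8.64, 48×0.24 = 11.52, 48×0.26 = 12.48, 48×0.18 = 8.64.
cat         O        E   (O−E)²/E
A          11     6.72      2.726
B           4     8.64      2.492
C          14    11.52      0.534
D          15    12.48      0.509
E           4     8.64      2.492
Sum = 8.75

8.75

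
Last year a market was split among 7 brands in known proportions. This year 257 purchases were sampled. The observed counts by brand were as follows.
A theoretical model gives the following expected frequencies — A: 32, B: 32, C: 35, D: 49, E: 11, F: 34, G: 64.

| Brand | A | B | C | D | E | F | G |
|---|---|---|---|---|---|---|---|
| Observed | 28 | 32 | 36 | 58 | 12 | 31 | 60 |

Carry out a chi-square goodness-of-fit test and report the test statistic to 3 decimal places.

cat         O        E   (O−E)²/E
A          28       32     0.5000
B          32       32     0.0000
C          36       35     0.0286
D          58       49     1.6531
E          12       11     0.0909
F          31       34     0.2647
G          60       64     0.2500
Sum = 2.787

2.787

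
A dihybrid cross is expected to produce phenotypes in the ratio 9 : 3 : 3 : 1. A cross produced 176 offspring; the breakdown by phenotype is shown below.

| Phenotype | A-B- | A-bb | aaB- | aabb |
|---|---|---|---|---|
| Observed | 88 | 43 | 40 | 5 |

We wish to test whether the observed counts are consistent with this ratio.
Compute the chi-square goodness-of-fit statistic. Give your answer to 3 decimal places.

9.010

Ratio total = 16. Expected counts: 176×9/16 = 99, 176×3/16 = 33, 176×3/16 = 33, 176×1/16 = 11.
cat         O        E   (O−E)²/E
A-B-       88       99     1.2222
A-bb       43       33     3.0303
aaB-       40       33     1.4848
aabb        5       11     3.2727
Sum = 9.010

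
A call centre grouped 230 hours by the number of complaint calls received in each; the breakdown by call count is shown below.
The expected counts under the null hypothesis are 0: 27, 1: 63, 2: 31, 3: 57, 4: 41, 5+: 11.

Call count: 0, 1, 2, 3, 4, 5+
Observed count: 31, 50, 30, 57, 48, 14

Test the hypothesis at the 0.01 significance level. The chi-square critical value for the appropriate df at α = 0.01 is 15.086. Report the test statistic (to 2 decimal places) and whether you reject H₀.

χ² = (31−27)²/27 + (50−63)²/63 + (30−31)²/31 + (57−57)²/57 + (48−41)²/41 + (14−11)²/11
   = 0.593 + 2.683 + 0.032 + 0.000 + 1.195 + 0.818
Sum = 5.32
df = 5. Since 5.32 < 15.086, we do not reject H₀.

5.32; do not reject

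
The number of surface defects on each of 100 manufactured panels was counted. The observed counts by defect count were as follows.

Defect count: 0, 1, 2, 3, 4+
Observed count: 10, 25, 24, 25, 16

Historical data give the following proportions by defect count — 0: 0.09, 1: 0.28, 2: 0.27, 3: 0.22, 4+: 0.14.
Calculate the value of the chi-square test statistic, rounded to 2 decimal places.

1.46

Expected counts E_i = n·p_i: 100×0.09 = 9, 100×0.28 = 28, 100×0.27 = 27, 100×0.22 = 22, 100×0.14 = 14.
cat         O        E   (O−E)²/E
0          10        9      0.111
1          25       28      0.321
2          24       27      0.333
3          25       22      0.409
4+         16       14      0.286
Sum = 1.46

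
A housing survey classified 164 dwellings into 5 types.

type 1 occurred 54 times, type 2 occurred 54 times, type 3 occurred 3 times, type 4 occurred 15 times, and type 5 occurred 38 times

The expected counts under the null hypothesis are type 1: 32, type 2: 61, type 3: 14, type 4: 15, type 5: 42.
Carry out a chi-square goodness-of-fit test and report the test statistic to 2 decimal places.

24.95

cat         O        E   (O−E)²/E
type 1     54       32     15.125
type 2     54       61      0.803
type 3      3       14      8.643
type 4     15       15      0.000
type 5     38       42      0.381
Sum = 24.95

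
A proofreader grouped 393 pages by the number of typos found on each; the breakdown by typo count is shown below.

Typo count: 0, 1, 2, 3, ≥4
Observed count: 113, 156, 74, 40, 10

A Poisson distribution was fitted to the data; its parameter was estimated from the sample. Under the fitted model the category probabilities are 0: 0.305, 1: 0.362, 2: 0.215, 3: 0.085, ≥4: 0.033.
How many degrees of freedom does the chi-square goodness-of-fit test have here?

There are k = 5 categories and 1 parameter estimated from the data, so df = 5 − 1 − 1 = 3.

3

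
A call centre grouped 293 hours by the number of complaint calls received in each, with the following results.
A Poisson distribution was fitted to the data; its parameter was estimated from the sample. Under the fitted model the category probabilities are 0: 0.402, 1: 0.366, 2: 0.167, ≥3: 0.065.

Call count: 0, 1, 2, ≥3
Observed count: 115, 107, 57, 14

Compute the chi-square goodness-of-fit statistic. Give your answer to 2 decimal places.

2.73

Expected counts E_i = n·p_i: 293×0.402 = 117.786, 293×0.366 = 107.238, 293×0.167 = 48.931, 293×0.065 = 19.045.
0: (115 − 117.786)²/117.786 = 7.761796/117.786 = 0.066
1: (107 − 107.238)²/107.238 = 0.056644/107.238 = 0.001
2: (57 − 48.931)²/48.931 = 65.108761/48.931 = 1.331
≥3: (14 − 19.045)²/19.045 = 25.452025/19.045 = 1.336
Sum = 2.73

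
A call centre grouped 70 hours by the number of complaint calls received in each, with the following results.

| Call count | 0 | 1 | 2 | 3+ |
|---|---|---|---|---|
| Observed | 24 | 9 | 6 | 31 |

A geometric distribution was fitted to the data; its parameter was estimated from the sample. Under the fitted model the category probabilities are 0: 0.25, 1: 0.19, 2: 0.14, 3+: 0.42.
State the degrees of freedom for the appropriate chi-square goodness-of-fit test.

2

There are k = 4 categories and 1 parameter estimated from the data, so df = 4 − 1 − 1 = 2.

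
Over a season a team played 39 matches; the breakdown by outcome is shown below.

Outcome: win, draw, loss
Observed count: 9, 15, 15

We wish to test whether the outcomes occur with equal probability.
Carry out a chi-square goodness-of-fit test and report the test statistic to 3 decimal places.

Expected count for each of the 3 categories: 39/3 = 13.
cat         O        E   (O−E)²/E
win         9       13     1.2308
draw       15       13     0.3077
loss       15       13     0.3077
Sum = 1.846

1.846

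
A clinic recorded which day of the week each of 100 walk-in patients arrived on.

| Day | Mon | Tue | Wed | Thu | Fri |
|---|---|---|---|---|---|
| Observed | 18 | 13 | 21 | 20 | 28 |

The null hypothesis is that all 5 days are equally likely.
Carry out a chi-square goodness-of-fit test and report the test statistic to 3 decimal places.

Expected count for each of the 5 categories: 100/5 = 20.
Mon: (18 − 20)²/20 = 4/20 = 0.2000
Tue: (13 − 20)²/20 = 49/20 = 2.4500
Wed: (21 − 20)²/20 = 1/20 = 0.0500
Thu: (20 − 20)²/20 = 0/20 = 0.0000
Fri: (28 − 20)²/20 = 64/20 = 3.2000
Sum = 5.900

5.900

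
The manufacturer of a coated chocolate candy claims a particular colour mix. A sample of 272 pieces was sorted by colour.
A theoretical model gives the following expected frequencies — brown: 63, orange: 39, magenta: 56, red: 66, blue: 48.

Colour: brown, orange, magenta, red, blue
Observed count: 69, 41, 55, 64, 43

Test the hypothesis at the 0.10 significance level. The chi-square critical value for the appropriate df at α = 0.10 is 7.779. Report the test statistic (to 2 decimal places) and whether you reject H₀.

1.27; do not reject

χ² = (69−63)²/63 + (41−39)²/39 + (55−56)²/56 + (64−66)²/66 + (43−48)²/48
   = 0.571 + 0.103 + 0.018 + 0.061 + 0.521
Sum = 1.27
df = 4. Since 1.27 < 7.779, we do not reject H₀.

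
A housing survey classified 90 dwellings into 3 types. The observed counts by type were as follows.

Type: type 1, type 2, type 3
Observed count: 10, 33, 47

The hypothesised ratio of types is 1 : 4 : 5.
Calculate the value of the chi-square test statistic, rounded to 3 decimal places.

Ratio total = 10. Expected counts: 90×1/10 = 9, 90×4/10 = 36, 90×5/10 = 45.
cat         O        E   (O−E)²/E
type 1     10        9     0.1111
type 2     33       36     0.2500
type 3     47       45     0.0889
Sum = 0.450

0.450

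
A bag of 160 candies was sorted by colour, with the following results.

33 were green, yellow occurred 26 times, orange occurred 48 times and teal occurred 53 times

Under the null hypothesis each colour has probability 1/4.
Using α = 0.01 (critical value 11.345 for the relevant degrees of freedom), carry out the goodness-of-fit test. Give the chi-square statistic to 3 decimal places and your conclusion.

11.950; reject

Expected count for each of the 4 categories: 160/4 = 40.
cat         O        E   (O−E)²/E
green      33       40     1.2250
yellow     26       40     4.9000
orange     48       40     1.6000
teal       53       40     4.2250
Sum = 11.950
df = 3. Since 11.950 > 11.345, we reject H₀.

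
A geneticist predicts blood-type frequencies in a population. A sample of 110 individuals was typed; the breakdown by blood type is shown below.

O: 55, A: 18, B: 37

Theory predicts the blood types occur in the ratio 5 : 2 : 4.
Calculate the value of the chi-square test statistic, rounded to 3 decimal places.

Ratio total = 11. Expected counts: 110×5/11 = 50, 110×2/11 = 20, 110×4/11 = 40.
cat         O        E   (O−E)²/E
O          55       50     0.5000
A          18       20     0.2000
B          37       40     0.2250
Sum = 0.925

0.925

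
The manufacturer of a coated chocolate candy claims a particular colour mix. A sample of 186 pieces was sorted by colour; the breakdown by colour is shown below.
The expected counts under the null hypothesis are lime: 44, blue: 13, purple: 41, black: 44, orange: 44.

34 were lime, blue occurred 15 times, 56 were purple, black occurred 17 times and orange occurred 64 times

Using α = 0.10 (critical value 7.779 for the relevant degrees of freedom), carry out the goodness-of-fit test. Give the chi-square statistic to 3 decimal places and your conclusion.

33.727; reject

cat         O        E   (O−E)²/E
lime       34       44     2.2727
blue       15       13     0.3077
purple     56       41     5.4878
black      17       44    16.5682
orange     64       44     9.0909
Sum = 33.727
df = 4. Since 33.727 > 7.779, we reject H₀.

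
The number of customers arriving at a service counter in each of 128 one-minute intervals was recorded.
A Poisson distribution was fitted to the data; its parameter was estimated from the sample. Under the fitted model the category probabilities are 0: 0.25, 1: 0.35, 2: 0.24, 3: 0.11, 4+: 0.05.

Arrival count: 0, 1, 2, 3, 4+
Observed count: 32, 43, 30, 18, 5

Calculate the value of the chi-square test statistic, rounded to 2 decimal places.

Expected counts E_i = n·p_i: 128×0.25 = 32, 128×0.35 = 44.8, 128×0.24 = 30.72, 128×0.11 = 14.08, 128×0.05 = 6.4.
0: (32 − 32)²/32 = 0/32 = 0.000
1: (43 − 44.8)²/44.8 = 3.24/44.8 = 0.072
2: (30 − 30.72)²/30.72 = 0.5184/30.72 = 0.017
3: (18 − 14.08)²/14.08 = 15.3664/14.08 = 1.091
4+: (5 − 6.4)²/6.4 = 1.96/6.4 = 0.306
Sum = 1.49

1.49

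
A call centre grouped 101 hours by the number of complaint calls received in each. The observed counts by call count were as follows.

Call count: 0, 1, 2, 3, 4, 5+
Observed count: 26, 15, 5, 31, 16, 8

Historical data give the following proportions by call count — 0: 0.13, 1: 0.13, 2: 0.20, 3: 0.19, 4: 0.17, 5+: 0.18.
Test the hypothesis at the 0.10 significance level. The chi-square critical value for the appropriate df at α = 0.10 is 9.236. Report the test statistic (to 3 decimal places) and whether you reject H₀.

Expected counts E_i = n·p_i: 101×0.13 = 13.13, 101×0.13 = 13.13, 101×0.20 = 20.2, 101×0.19 = 19.19, 101×0.17 = 17.17, 101×0.18 = 18.18.
0: (26 − 13.13)²/13.13 = 165.6369/13.13 = 12.6151
1: (15 − 13.13)²/13.13 = 3.4969/13.13 = 0.2663
2: (5 − 20.2)²/20.2 = 231.04/20.2 = 11.4376
3: (31 − 19.19)²/19.19 = 139.4761/19.19 = 7.2682
4: (16 − 17.17)²/17.17 = 1.3689/17.17 = 0.0797
5+: (8 − 18.18)²/18.18 = 103.6324/18.18 = 5.7004
Sum = 37.367
df = 5. Since 37.367 > 9.236, we reject H₀.

37.367; reject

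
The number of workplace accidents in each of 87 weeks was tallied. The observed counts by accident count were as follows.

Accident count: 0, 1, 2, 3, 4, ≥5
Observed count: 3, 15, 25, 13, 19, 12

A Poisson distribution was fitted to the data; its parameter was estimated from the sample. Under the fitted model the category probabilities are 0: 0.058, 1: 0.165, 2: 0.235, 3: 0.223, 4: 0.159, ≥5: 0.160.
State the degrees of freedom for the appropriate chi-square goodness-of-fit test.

There are k = 6 categories and 1 parameter estimated from the data, so df = 6 − 1 − 1 = 4.

4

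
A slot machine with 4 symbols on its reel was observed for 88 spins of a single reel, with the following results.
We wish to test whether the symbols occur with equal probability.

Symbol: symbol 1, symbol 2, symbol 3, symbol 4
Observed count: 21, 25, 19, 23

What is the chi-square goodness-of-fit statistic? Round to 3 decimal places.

0.909

Under H₀ each category has probability 1/4, so each expected count is 88/4 = 22.
symbol 1: (21 − 22)²/22 = 1/22 = 0.0455
symbol 2: (25 − 22)²/22 = 9/22 = 0.4091
symbol 3: (19 − 22)²/22 = 9/22 = 0.4091
symbol 4: (23 − 22)²/22 = 1/22 = 0.0455
Sum = 0.909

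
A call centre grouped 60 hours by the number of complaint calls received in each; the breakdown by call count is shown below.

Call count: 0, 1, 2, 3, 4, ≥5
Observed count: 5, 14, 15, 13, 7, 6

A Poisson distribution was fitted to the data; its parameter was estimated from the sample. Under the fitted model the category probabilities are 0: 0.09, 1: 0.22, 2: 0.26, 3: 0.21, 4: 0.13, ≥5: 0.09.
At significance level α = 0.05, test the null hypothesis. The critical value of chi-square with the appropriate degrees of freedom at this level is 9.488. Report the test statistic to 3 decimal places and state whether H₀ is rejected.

Expected counts E_i = n·p_i: 60×0.09 = 5.4, 60×0.22 = 13.2, 60×0.26 = 15.6, 60×0.21 = 12.6, 60×0.13 = 7.8, 60×0.09 = 5.4.
cat         O        E   (O−E)²/E
0           5      5.4     0.0296
1          14     13.2     0.0485
2          15     15.6     0.0231
3          13     12.6     0.0127
4           7      7.8     0.0821
≥5          6      5.4     0.0667
Sum = 0.263
df = 4. Since 0.263 < 9.488, we do not reject H₀.

0.263; do not reject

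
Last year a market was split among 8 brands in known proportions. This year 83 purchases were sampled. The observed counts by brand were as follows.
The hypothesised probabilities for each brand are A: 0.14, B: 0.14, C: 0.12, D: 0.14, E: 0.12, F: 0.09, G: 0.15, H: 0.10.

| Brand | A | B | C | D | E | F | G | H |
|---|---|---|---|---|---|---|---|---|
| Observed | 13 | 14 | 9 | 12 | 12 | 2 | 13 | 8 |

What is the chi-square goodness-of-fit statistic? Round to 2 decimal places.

Expected counts E_i = n·p_i: 83×0.14 = 11.62, 83×0.14 = 11.62, 83×0.12 = 9.96, 83×0.14 = 11.62, 83×0.12 = 9.96, 83×0.09 = 7.47, 83×0.15 = 12.45, 83×0.10 = 8.3.
cat         O        E   (O−E)²/E
A          13    11.62      0.164
B          14    11.62      0.487
C           9     9.96      0.093
D          12    11.62      0.012
E          12     9.96      0.418
F           2     7.47      4.005
G          13    12.45      0.024
H           8      8.3      0.011
Sum = 5.21

5.21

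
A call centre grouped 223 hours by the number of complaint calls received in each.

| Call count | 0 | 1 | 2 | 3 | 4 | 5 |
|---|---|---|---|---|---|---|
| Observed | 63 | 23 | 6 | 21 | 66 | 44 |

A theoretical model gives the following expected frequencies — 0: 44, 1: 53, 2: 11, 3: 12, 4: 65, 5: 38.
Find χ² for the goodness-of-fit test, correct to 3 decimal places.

35.171

0: (63 − 44)²/44 = 361/44 = 8.2045
1: (23 − 53)²/53 = 900/53 = 16.9811
2: (6 − 11)²/11 = 25/11 = 2.2727
3: (21 − 12)²/12 = 81/12 = 6.7500
4: (66 − 65)²/65 = 1/65 = 0.0154
5: (44 − 38)²/38 = 36/38 = 0.9474
Sum = 35.171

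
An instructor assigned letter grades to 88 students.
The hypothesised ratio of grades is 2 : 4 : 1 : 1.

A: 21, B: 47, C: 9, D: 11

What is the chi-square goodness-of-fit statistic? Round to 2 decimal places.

0.61

Ratio total = 8. Expected counts: 88×2/8 = 22, 88×4/8 = 44, 88×1/8 = 11, 88×1/8 = 11.
χ² = (21−22)²/22 + (47−44)²/44 + (9−11)²/11 + (11−11)²/11
   = 0.045 + 0.205 + 0.364 + 0.000
Sum = 0.61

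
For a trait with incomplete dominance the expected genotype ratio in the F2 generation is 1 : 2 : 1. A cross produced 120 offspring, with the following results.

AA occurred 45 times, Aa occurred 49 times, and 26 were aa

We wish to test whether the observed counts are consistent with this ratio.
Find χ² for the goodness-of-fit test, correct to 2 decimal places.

10.05

Ratio total = 4. Expected counts: 120×1/4 = 30, 120×2/4 = 60, 120×1/4 = 30.
cat         O        E   (O−E)²/E
AA         45       30      7.500
Aa         49       60      2.017
aa         26       30      0.533
Sum = 10.05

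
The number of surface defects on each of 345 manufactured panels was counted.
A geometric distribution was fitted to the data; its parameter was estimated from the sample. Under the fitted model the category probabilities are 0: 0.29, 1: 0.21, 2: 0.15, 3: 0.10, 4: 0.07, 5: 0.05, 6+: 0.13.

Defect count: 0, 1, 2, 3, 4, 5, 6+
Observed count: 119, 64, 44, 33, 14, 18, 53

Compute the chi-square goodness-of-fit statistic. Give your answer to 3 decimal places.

Expected counts E_i = n·p_i: 345×0.29 = 100.05, 345×0.21 = 72.45, 345×0.15 = 51.75, 345×0.10 = 34.5, 345×0.07 = 24.15, 345×0.05 = 17.25, 345×0.13 = 44.85.
cat         O        E   (O−E)²/E
0         119   100.05     3.5892
1          64    72.45     0.9855
2          44    51.75     1.1606
3          33     34.5     0.0652
4          14    24.15     4.2659
5          18    17.25     0.0326
6+         53    44.85     1.4810
Sum = 11.580

11.580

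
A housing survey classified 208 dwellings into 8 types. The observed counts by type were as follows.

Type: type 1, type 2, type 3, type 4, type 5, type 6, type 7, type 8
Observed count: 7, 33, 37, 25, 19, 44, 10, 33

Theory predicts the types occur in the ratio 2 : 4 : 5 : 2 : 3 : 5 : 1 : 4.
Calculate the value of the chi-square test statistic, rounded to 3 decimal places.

Ratio total = 26. Expected counts: 208×2/26 = 16, 208×4/26 = 32, 208×5/26 = 40, 208×2/26 = 16, 208×3/26 = 24, 208×5/26 = 40, 208×1/26 = 8, 208×4/26 = 32.
type 1: (7 − 16)²/16 = 81/16 = 5.0625
type 2: (33 − 32)²/32 = 1/32 = 0.0313
type 3: (37 − 40)²/40 = 9/40 = 0.2250
type 4: (25 − 16)²/16 = 81/16 = 5.0625
type 5: (19 − 24)²/24 = 25/24 = 1.0417
type 6: (44 − 40)²/40 = 16/40 = 0.4000
type 7: (10 − 8)²/8 = 4/8 = 0.5000
type 8: (33 − 32)²/32 = 1/32 = 0.0313
Sum = 12.354

12.354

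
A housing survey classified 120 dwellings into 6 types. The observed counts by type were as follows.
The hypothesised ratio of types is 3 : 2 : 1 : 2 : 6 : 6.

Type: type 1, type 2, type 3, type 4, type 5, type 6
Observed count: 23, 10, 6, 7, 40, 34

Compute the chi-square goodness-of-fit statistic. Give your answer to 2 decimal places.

Ratio total = 20. Expected counts: 120×3/20 = 18, 120×2/20 = 12, 120×1/20 = 6, 120×2/20 = 12, 120×6/20 = 36, 120×6/20 = 36.
type 1: (23 − 18)²/18 = 25/18 = 1.389
type 2: (10 − 12)²/12 = 4/12 = 0.333
type 3: (6 − 6)²/6 = 0/6 = 0.000
type 4: (7 − 12)²/12 = 25/12 = 2.083
type 5: (40 − 36)²/36 = 16/36 = 0.444
type 6: (34 − 36)²/36 = 4/36 = 0.111
Sum = 4.36

4.36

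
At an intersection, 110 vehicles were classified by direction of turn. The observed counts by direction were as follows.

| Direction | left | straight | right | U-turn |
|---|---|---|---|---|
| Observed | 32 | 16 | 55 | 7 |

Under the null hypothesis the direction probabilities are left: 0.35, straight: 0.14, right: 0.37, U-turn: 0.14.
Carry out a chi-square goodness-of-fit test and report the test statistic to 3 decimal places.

10.727

Expected counts E_i = n·p_i: 110×0.35 = 38.5, 110×0.14 = 15.4, 110×0.37 = 40.7, 110×0.14 = 15.4.
cat           O        E   (O−E)²/E
left         32     38.5     1.0974
straight     16     15.4     0.0234
right        55     40.7     5.0243
U-turn        7     15.4     4.5818
Sum = 10.727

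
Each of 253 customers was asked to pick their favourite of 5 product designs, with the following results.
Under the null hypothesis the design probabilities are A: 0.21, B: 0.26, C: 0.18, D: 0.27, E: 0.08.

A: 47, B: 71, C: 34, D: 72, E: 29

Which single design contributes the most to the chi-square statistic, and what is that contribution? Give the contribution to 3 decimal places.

E, 3.791

Expected counts E_i = n·p_i: 253×0.21 = 53.13, 253×0.26 = 65.78, 253×0.18 = 45.54, 253×0.27 = 68.31, 253×0.08 = 20.24.
χ² = (47−53.13)²/53.13 + (71−65.78)²/65.78 + (34−45.54)²/45.54 + (72−68.31)²/68.31 + (29−20.24)²/20.24
   = 0.7073 + 0.4142 + 2.9243 + 0.1993 + 3.7914
The largest term is for E: 3.791.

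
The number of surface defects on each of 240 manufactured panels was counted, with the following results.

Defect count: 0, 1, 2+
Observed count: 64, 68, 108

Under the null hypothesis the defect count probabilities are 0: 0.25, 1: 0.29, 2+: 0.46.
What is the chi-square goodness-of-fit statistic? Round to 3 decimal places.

0.356

Expected counts E_i = n·p_i: 240×0.25 = 60, 240×0.29 = 69.6, 240×0.46 = 110.4.
0: (64 − 60)²/60 = 16/60 = 0.2667
1: (68 − 69.6)²/69.6 = 2.56/69.6 = 0.0368
2+: (108 − 110.4)²/110.4 = 5.76/110.4 = 0.0522
Sum = 0.356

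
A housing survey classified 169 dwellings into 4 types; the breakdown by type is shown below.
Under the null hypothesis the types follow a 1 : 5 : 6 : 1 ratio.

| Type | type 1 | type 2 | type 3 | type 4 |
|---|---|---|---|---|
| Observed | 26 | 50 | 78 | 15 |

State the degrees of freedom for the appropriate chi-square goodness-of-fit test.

There are k = 4 categories and no parameters were estimated from the data, so df = 4 − 1 = 3.

3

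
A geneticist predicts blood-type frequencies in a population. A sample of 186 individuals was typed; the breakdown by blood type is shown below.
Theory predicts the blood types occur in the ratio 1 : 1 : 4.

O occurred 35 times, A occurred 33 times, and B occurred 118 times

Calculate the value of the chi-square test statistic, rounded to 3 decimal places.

0.935

Ratio total = 6. Expected counts: 186×1/6 = 31, 186×1/6 = 31, 186×4/6 = 124.
χ² = (35−31)²/31 + (33−31)²/31 + (118−124)²/124
   = 0.5161 + 0.1290 + 0.2903
Sum = 0.935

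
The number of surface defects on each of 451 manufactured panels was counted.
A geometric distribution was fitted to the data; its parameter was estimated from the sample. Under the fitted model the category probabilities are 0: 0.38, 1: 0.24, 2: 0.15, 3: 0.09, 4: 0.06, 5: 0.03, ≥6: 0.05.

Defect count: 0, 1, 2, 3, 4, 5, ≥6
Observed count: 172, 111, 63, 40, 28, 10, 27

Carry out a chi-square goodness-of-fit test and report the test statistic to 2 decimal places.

Expected counts E_i = n·p_i: 451×0.38 = 171.38, 451×0.24 = 108.24, 451×0.15 = 67.65, 451×0.09 = 40.59, 451×0.06 = 27.06, 451×0.03 = 13.53, 451×0.05 = 22.55.
χ² = (172−171.38)²/171.38 + (111−108.24)²/108.24 + (63−67.65)²/67.65 + (40−40.59)²/40.59 + (28−27.06)²/27.06 + (10−13.53)²/13.53 + (27−22.55)²/22.55
   = 0.002 + 0.070 + 0.320 + 0.009 + 0.033 + 0.921 + 0.878
Sum = 2.23

2.23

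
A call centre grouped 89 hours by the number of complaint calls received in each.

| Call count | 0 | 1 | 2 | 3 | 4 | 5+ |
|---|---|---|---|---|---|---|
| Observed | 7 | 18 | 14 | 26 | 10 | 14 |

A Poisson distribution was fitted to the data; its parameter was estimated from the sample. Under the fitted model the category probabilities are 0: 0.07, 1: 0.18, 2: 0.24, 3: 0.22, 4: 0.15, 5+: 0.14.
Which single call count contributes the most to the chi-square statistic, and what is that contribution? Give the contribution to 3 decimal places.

2, 2.536

Expected counts E_i = n·p_i: 89×0.07 = 6.23, 89×0.18 = 16.02, 89×0.24 = 21.36, 89×0.22 = 19.58, 89×0.15 = 13.35, 89×0.14 = 12.46.
0: (7 − 6.23)²/6.23 = 0.5929/6.23 = 0.0952
1: (18 − 16.02)²/16.02 = 3.9204/16.02 = 0.2447
2: (14 − 21.36)²/21.36 = 54.1696/21.36 = 2.5360
3: (26 − 19.58)²/19.58 = 41.2164/19.58 = 2.1050
4: (10 − 13.35)²/13.35 = 11.2225/13.35 = 0.8406
5+: (14 − 12.46)²/12.46 = 2.3716/12.46 = 0.1903
The largest term is for 2: 2.536.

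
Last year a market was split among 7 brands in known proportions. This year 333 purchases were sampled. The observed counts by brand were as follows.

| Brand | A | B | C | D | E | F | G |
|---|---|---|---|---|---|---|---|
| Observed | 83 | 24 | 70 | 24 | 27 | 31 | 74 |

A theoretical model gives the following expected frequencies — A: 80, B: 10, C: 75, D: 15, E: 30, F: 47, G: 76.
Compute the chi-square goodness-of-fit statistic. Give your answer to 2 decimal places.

χ² = (83−80)²/80 + (24−10)²/10 + (70−75)²/75 + (24−15)²/15 + (27−30)²/30 + (31−47)²/47 + (74−76)²/76
   = 0.113 + 19.600 + 0.333 + 5.400 + 0.300 + 5.447 + 0.053
Sum = 31.25

31.25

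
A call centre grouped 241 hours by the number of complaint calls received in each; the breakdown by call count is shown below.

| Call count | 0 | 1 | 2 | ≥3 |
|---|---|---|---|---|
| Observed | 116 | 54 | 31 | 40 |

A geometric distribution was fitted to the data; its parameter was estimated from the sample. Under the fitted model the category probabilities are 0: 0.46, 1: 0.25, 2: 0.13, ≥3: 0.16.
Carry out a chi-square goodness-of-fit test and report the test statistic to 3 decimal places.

Expected counts E_i = n·p_i: 241×0.46 = 110.86, 241×0.25 = 60.25, 241×0.13 = 31.33, 241×0.16 = 38.56.
0: (116 − 110.86)²/110.86 = 26.4196/110.86 = 0.2383
1: (54 − 60.25)²/60.25 = 39.0625/60.25 = 0.6483
2: (31 − 31.33)²/31.33 = 0.1089/31.33 = 0.0035
≥3: (40 − 38.56)²/38.56 = 2.0736/38.56 = 0.0538
Sum = 0.944

0.944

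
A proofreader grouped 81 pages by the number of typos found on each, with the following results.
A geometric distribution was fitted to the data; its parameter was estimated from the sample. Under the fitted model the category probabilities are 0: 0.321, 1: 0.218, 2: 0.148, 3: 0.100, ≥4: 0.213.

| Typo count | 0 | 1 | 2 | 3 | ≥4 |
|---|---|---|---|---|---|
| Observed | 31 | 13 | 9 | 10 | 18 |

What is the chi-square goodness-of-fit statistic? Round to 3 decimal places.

Expected counts E_i = n·p_i: 81×0.321 = 26.001, 81×0.218 = 17.658, 81×0.148 = 11.988, 81×0.100 = 8.1, 81×0.213 = 17.253.
χ² = (31−26.001)²/26.001 + (13−17.658)²/17.658 + (9−11.988)²/11.988 + (10−8.1)²/8.1 + (18−17.253)²/17.253
   = 0.9611 + 1.2287 + 0.7448 + 0.4457 + 0.0323
Sum = 3.413

3.413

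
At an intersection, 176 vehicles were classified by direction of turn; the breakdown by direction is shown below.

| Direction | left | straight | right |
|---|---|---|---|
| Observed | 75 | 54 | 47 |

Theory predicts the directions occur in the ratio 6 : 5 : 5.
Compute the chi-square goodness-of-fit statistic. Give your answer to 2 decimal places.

Ratio total = 16. Expected counts: 176×6/16 = 66, 176×5/16 = 55, 176×5/16 = 55.
left: (75 − 66)²/66 = 81/66 = 1.227
straight: (54 − 55)²/55 = 1/55 = 0.018
right: (47 − 55)²/55 = 64/55 = 1.164
Sum = 2.41

2.41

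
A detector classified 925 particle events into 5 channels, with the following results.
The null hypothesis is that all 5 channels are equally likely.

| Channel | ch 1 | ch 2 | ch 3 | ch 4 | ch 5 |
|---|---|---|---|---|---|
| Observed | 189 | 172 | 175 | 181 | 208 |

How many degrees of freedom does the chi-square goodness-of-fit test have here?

4

There are k = 5 categories and no parameters were estimated from the data, so df = 5 − 1 = 4.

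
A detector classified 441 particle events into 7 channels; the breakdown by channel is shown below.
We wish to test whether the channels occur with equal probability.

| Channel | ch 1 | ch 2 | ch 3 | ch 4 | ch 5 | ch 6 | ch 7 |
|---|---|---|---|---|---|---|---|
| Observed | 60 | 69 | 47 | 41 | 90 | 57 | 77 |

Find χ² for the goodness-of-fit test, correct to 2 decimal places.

27.71

Under H₀ each category has probability 1/7, so each expected count is 441/7 = 63.
ch 1: (60 − 63)²/63 = 9/63 = 0.143
ch 2: (69 − 63)²/63 = 36/63 = 0.571
ch 3: (47 − 63)²/63 = 256/63 = 4.063
ch 4: (41 − 63)²/63 = 484/63 = 7.683
ch 5: (90 − 63)²/63 = 729/63 = 11.571
ch 6: (57 − 63)²/63 = 36/63 = 0.571
ch 7: (77 − 63)²/63 = 196/63 = 3.111
Sum = 27.71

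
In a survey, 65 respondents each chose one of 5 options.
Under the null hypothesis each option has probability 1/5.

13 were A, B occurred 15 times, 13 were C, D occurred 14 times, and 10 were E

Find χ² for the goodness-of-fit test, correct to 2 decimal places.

1.08

Under H₀ each category has probability 1/5, so each expected count is 65/5 = 13.
χ² = (13−13)²/13 + (15−13)²/13 + (13−13)²/13 + (14−13)²/13 + (10−13)²/13
   = 0.000 + 0.308 + 0.000 + 0.077 + 0.692
Sum = 1.08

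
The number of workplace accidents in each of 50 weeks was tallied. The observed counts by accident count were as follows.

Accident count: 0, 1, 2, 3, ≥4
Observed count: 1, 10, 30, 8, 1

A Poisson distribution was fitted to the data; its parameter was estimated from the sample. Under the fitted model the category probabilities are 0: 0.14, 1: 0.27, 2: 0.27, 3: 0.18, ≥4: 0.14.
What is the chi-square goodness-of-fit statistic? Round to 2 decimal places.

31.47

Expected counts E_i = n·p_i: 50×0.14 = 7, 50×0.27 = 13.5, 50×0.27 = 13.5, 50×0.18 = 9, 50×0.14 = 7.
0: (1 − 7)²/7 = 36/7 = 5.143
1: (10 − 13.5)²/13.5 = 12.25/13.5 = 0.907
2: (30 − 13.5)²/13.5 = 272.25/13.5 = 20.167
3: (8 − 9)²/9 = 1/9 = 0.111
≥4: (1 − 7)²/7 = 36/7 = 5.143
Sum = 31.47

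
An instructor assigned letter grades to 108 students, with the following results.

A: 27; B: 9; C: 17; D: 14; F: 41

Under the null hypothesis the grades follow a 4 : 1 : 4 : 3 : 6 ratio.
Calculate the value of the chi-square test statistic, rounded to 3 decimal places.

5.500

Ratio total = 18. Expected counts: 108×4/18 = 24, 108×1/18 = 6, 108×4/18 = 24, 108×3/18 = 18, 108×6/18 = 36.
A: (27 − 24)²/24 = 9/24 = 0.3750
B: (9 − 6)²/6 = 9/6 = 1.5000
C: (17 − 24)²/24 = 49/24 = 2.0417
D: (14 − 18)²/18 = 16/18 = 0.8889
F: (41 − 36)²/36 = 25/36 = 0.6944
Sum = 5.500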